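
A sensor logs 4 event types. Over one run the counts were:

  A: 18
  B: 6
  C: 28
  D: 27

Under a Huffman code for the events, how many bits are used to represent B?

Build the tree from the bottom:
merge B(6) and A(18): 24
merge 24 and D(27): 51
merge C(28) and 51: 79
The subtree containing B is merged 3 times, so code length = 3.

3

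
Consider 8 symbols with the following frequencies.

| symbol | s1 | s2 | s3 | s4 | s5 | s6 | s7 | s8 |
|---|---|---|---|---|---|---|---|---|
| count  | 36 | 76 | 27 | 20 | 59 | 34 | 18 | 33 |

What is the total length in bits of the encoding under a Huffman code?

871

Build the Huffman tree bottom-up:
s7(18) + s4(20) → 38
s3(27) + s8(33) → 60
s6(34) + s1(36) → 70
38 + s5(59) → 97
60 + 70 → 130
s2(76) + 97 → 173
130 + 173 → 303
The encoded length is the sum of every internal node's weight: 38 + 60 + 70 + 97 + 130 + 173 + 303 = 871 bits.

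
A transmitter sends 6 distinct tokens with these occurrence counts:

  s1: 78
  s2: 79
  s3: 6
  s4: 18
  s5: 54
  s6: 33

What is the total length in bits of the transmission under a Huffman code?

Build the Huffman tree bottom-up:
combine s3(6), s4(18) → 24
combine 24, s6(33) → 57
combine s5(54), 57 → 111
combine s1(78), s2(79) → 157
combine 111, 157 → 268
Each symbol's bit-cost is frequency × depth; summing gives 617 bits (equivalently 24 + 57 + 111 + 157 + 268).

617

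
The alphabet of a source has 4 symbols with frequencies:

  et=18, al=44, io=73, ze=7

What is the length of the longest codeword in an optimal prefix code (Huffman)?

Merge the two lowest-weight nodes at each step:
ze(7) + et(18) → 25
25 + al(44) → 69
69 + io(73) → 142
The rarest symbols sit at the bottom; the longest codeword is 3 bits.

3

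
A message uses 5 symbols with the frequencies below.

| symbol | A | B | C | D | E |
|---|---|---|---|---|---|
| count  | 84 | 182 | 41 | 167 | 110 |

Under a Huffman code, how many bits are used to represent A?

3

Huffman merges, smallest pair first:
combine C(41), A(84) → 125
combine E(110), 125 → 235
combine D(167), B(182) → 349
combine 235, 349 → 584
The subtree containing A is merged 3 times, so code length = 3.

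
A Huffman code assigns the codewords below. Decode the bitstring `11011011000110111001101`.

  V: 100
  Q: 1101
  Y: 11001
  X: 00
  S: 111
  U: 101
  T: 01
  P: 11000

QUVTUYU

Read left to right; each codeword is recognised as soon as it completes (prefix code):
  1101→Q | 101→U | 100→V | 01→T | 101→U | 11001→Y | 101→U
Decoded message: QUVTUYU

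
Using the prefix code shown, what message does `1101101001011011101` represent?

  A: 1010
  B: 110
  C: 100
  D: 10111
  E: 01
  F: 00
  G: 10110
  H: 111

BBCGHE

Read left to right; each codeword is recognised as soon as it completes (prefix code):
  110→B | 110→B | 100→C | 10110→G | 111→H | 01→E
Decoded message: BBCGHE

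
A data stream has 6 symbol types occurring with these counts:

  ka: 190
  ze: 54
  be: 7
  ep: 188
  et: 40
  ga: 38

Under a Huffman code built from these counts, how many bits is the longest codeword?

Merge the two lowest-weight nodes at each step:
be(7) + ga(38) → 45
et(40) + 45 → 85
ze(54) + 85 → 139
139 + ep(188) → 327
ka(190) + 327 → 517
The rarest symbols sit at the bottom; the longest codeword is 5 bits.

5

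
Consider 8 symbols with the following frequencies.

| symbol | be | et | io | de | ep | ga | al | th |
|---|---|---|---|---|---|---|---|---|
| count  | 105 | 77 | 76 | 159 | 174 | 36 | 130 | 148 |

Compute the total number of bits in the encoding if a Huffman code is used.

Greedily combine the two least-frequent nodes:
ga(36) + io(76) → 112
et(77) + be(105) → 182
112 + al(130) → 242
th(148) + de(159) → 307
ep(174) + 182 → 356
242 + 307 → 549
356 + 549 → 905
Each symbol's bit-cost is frequency × depth; summing gives 2653 bits (equivalently 112 + 182 + 242 + 307 + 356 + 549 + 905).

2653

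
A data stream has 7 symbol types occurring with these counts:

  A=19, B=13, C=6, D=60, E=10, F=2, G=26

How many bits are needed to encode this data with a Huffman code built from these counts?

314

Merge the two smallest weights repeatedly:
F(2) + C(6) → 8
8 + E(10) → 18
B(13) + 18 → 31
A(19) + G(26) → 45
31 + 45 → 76
D(60) + 76 → 136
Each symbol's bit-cost is frequency × depth; summing gives 314 bits (equivalently 8 + 18 + 31 + 45 + 76 + 136).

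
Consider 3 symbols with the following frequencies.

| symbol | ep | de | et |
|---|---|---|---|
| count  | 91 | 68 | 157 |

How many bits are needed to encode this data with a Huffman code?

Greedily combine the two least-frequent nodes:
de(68) + ep(91) → 159
et(157) + 159 → 316
The encoded length is the sum of every internal node's weight: 159 + 316 = 475 bits.

475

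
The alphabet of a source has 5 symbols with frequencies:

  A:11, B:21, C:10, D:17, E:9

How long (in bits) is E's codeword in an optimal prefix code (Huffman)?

3

Build the tree from the bottom:
combine E(9), C(10) → 19
combine A(11), D(17) → 28
combine 19, B(21) → 40
combine 28, 40 → 68
E sits 3 levels below the root, so its codeword is 3 bits.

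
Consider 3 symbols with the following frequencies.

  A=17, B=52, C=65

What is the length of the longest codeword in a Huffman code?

2

Merge the two lowest-weight nodes at each step:
A(17) + B(52) → 69
C(65) + 69 → 134
The first pair merged (A, B) ends up deepest, at depth 2.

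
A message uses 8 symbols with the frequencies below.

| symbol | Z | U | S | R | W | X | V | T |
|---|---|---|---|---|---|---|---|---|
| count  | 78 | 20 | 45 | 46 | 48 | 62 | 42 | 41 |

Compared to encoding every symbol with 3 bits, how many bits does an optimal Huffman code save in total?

Fixed-length: 3 bits × 382 symbols = 1146 bits.
Huffman merges:
U(20) + T(41) → 61
V(42) + S(45) → 87
R(46) + W(48) → 94
61 + X(62) → 123
Z(78) + 87 → 165
94 + 123 → 217
165 + 217 → 382
Huffman total = 61 + 87 + 94 + 123 + 165 + 217 + 382 = 1129 bits.
Saving = 1146 − 1129 = 17 bits.

17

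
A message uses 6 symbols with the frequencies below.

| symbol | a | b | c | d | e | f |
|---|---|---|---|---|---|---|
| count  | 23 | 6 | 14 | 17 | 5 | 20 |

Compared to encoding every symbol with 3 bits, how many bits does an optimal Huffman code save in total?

Fixed-length: 3 bits × 85 symbols = 255 bits.
Huffman merges:
combine e(5), b(6) → 11
combine 11, c(14) → 25
combine d(17), f(20) → 37
combine a(23), 25 → 48
combine 37, 48 → 85
Huffman total = 11 + 25 + 37 + 48 + 85 = 206 bits.
Saving = 255 − 206 = 49 bits.

49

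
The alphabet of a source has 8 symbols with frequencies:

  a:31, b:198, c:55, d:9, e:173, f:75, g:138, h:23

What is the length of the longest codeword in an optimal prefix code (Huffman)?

6

Merge the two lowest-weight nodes at each step:
d(9) + h(23) → 32
a(31) + 32 → 63
c(55) + 63 → 118
f(75) + 118 → 193
g(138) + e(173) → 311
193 + b(198) → 391
311 + 391 → 702
The first pair merged (d, h) ends up deepest, at depth 6.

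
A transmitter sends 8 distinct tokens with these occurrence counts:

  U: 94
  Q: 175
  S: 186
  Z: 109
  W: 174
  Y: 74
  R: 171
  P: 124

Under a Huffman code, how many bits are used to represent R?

3

Huffman merges, smallest pair first:
combine Y(74), U(94) → 168
combine Z(109), P(124) → 233
combine 168, R(171) → 339
combine W(174), Q(175) → 349
combine S(186), 233 → 419
combine 339, 349 → 688
combine 419, 688 → 1107
R sits 3 levels below the root, so its codeword is 3 bits.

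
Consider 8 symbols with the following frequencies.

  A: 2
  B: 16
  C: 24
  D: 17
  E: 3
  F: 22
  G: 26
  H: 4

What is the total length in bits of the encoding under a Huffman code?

306

Merge the two smallest weights repeatedly:
merge A(2) and E(3): 5
merge H(4) and 5: 9
merge 9 and B(16): 25
merge D(17) and F(22): 39
merge C(24) and 25: 49
merge G(26) and 39: 65
merge 49 and 65: 114
Total encoded bits = sum of merged weights = 5 + 9 + 25 + 39 + 49 + 65 + 114 = 306.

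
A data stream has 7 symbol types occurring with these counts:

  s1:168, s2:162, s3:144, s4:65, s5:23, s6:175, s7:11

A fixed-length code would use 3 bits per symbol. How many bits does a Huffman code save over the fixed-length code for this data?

372

Fixed-length: 3 bits × 748 symbols = 2244 bits.
Huffman merges:
merge s7(11) and s5(23): 34
merge 34 and s4(65): 99
merge 99 and s3(144): 243
merge s2(162) and s1(168): 330
merge s6(175) and 243: 418
merge 330 and 418: 748
Huffman total = 34 + 99 + 243 + 330 + 418 + 748 = 1872 bits.
Saving = 2244 − 1872 = 372 bits.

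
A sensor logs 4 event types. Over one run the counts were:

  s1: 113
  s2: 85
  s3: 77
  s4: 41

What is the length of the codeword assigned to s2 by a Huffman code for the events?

2

Build the tree from the bottom:
merge s4(41) and s3(77): 118
merge s2(85) and s1(113): 198
merge 118 and 198: 316
s2 sits 2 levels below the root, so its codeword is 2 bits.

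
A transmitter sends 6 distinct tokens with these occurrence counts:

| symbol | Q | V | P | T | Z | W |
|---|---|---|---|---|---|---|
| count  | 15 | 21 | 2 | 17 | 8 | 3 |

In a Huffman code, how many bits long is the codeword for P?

Build the tree from the bottom:
merge P(2) and W(3): 5
merge 5 and Z(8): 13
merge 13 and Q(15): 28
merge T(17) and V(21): 38
merge 28 and 38: 66
P sits 4 levels below the root, so its codeword is 4 bits.

4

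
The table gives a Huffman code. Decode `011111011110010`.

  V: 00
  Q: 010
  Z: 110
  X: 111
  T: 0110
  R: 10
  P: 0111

Read left to right; each codeword is recognised as soon as it completes (prefix code):
  0111→P | 110→Z | 111→X | 10→R | 010→Q
Decoded message: PZXRQ

PZXRQ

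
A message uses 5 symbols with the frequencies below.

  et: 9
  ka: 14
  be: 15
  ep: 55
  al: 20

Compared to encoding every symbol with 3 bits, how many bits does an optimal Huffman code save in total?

Fixed-length: 3 bits × 113 symbols = 339 bits.
Huffman merges:
merge et(9) and ka(14): 23
merge be(15) and al(20): 35
merge 23 and 35: 58
merge ep(55) and 58: 113
Huffman total = 23 + 35 + 58 + 113 = 229 bits.
Saving = 339 − 229 = 110 bits.

110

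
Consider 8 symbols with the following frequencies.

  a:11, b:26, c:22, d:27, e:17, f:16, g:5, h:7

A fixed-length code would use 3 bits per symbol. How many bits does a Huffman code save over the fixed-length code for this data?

18

Fixed-length: 3 bits × 131 symbols = 393 bits.
Huffman merges:
merge g(5) and h(7): 12
merge a(11) and 12: 23
merge f(16) and e(17): 33
merge c(22) and 23: 45
merge b(26) and d(27): 53
merge 33 and 45: 78
merge 53 and 78: 131
Huffman total = 12 + 23 + 33 + 45 + 53 + 78 + 131 = 375 bits.
Saving = 393 − 375 = 18 bits.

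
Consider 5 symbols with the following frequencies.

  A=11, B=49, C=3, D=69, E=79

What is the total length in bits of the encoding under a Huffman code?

Build the Huffman tree bottom-up:
merge C(3) and A(11): 14
merge 14 and B(49): 63
merge 63 and D(69): 132
merge E(79) and 132: 211
Each symbol's bit-cost is frequency × depth; summing gives 420 bits (equivalently 14 + 63 + 132 + 211).

420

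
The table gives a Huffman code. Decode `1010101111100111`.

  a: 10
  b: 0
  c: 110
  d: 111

aaadcbd

Read left to right; each codeword is recognised as soon as it completes (prefix code):
  10→a | 10→a | 10→a | 111→d | 110→c | 0→b | 111→d
Decoded message: aaadcbd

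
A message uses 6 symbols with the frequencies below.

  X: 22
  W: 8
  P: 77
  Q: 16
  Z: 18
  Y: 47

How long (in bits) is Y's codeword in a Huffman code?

Huffman merges, smallest pair first:
W(8) + Q(16) → 24
Z(18) + X(22) → 40
24 + 40 → 64
Y(47) + 64 → 111
P(77) + 111 → 188
Y's leaf is at depth 2, giving a 2-bit codeword.

2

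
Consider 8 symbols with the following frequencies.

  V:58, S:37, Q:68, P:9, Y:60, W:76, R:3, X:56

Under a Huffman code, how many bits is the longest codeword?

5

Merge the two lowest-weight nodes at each step:
R(3) + P(9) → 12
12 + S(37) → 49
49 + X(56) → 105
V(58) + Y(60) → 118
Q(68) + W(76) → 144
105 + 118 → 223
144 + 223 → 367
The first pair merged (R, P) ends up deepest, at depth 5.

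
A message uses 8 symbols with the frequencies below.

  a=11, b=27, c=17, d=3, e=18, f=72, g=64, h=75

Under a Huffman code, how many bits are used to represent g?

2

Huffman merges, smallest pair first:
combine d(3), a(11) → 14
combine 14, c(17) → 31
combine e(18), b(27) → 45
combine 31, 45 → 76
combine g(64), f(72) → 136
combine h(75), 76 → 151
combine 136, 151 → 287
g's leaf is at depth 2, giving a 2-bit codeword.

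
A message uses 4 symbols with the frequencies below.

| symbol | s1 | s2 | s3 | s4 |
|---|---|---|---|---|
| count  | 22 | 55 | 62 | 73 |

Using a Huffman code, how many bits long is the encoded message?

Greedily combine the two least-frequent nodes:
combine s1(22), s2(55) → 77
combine s3(62), s4(73) → 135
combine 77, 135 → 212
The encoded length is the sum of every internal node's weight: 77 + 135 + 212 = 424 bits.

424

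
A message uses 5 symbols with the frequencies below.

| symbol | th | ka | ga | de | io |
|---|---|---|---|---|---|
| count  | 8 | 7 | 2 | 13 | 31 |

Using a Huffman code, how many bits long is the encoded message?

117

Build the Huffman tree bottom-up:
merge ga(2) and ka(7): 9
merge th(8) and 9: 17
merge de(13) and 17: 30
merge 30 and io(31): 61
Each symbol's bit-cost is frequency × depth; summing gives 117 bits (equivalently 9 + 17 + 30 + 61).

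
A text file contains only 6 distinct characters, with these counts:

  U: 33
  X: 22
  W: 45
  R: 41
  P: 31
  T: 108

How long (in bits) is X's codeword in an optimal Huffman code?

4

Build the tree from the bottom:
X(22) + P(31) → 53
U(33) + R(41) → 74
W(45) + 53 → 98
74 + 98 → 172
T(108) + 172 → 280
X's leaf is at depth 4, giving a 4-bit codeword.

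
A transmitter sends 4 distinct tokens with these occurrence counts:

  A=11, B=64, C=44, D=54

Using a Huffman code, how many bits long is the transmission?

337

Merge the two smallest weights repeatedly:
combine A(11), C(44) → 55
combine D(54), 55 → 109
combine B(64), 109 → 173
Total encoded bits = sum of merged weights = 55 + 109 + 173 = 337.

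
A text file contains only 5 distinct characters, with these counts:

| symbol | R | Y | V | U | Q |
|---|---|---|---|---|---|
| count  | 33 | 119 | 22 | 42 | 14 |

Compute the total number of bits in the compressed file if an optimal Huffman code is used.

446

Greedily combine the two least-frequent nodes:
Q(14) + V(22) → 36
R(33) + 36 → 69
U(42) + 69 → 111
111 + Y(119) → 230
Total encoded bits = sum of merged weights = 36 + 69 + 111 + 230 = 446.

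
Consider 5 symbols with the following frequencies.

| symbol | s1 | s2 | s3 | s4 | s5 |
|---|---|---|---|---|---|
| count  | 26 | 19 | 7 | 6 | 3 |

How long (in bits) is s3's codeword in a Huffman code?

Build the tree from the bottom:
merge s5(3) and s4(6): 9
merge s3(7) and 9: 16
merge 16 and s2(19): 35
merge s1(26) and 35: 61
The subtree containing s3 is merged 3 times, so code length = 3.

3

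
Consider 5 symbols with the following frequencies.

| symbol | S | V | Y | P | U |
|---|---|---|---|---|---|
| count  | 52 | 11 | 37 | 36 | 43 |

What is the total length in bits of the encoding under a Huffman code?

Build the Huffman tree bottom-up:
combine V(11), P(36) → 47
combine Y(37), U(43) → 80
combine 47, S(52) → 99
combine 80, 99 → 179
The encoded length is the sum of every internal node's weight: 47 + 80 + 99 + 179 = 405 bits.

405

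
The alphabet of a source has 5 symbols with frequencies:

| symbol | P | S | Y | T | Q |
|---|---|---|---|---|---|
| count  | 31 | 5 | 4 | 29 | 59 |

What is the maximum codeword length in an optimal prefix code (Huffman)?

Merge the two lowest-weight nodes at each step:
combine Y(4), S(5) → 9
combine 9, T(29) → 38
combine P(31), 38 → 69
combine Q(59), 69 → 128
The first pair merged (Y, S) ends up deepest, at depth 4.

4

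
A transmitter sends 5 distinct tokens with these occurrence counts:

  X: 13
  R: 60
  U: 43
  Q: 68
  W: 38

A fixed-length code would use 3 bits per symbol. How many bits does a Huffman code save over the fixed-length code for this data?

Fixed-length: 3 bits × 222 symbols = 666 bits.
Huffman merges:
X(13) + W(38) → 51
U(43) + 51 → 94
R(60) + Q(68) → 128
94 + 128 → 222
Huffman total = 51 + 94 + 128 + 222 = 495 bits.
Saving = 666 − 495 = 171 bits.

171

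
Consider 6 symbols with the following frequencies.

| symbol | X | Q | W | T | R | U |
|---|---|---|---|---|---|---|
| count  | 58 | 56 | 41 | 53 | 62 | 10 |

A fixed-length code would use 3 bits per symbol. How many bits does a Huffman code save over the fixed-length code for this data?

Fixed-length: 3 bits × 280 symbols = 840 bits.
Huffman merges:
combine U(10), W(41) → 51
combine 51, T(53) → 104
combine Q(56), X(58) → 114
combine R(62), 104 → 166
combine 114, 166 → 280
Huffman total = 51 + 104 + 114 + 166 + 280 = 715 bits.
Saving = 840 − 715 = 125 bits.

125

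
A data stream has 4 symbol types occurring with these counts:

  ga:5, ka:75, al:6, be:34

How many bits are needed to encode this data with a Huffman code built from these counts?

176

Build the Huffman tree bottom-up:
merge ga(5) and al(6): 11
merge 11 and be(34): 45
merge 45 and ka(75): 120
Each symbol's bit-cost is frequency × depth; summing gives 176 bits (equivalently 11 + 45 + 120).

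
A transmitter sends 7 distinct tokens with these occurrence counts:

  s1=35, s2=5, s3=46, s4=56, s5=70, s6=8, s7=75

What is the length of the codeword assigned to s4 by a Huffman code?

Build the tree from the bottom:
combine s2(5), s6(8) → 13
combine 13, s1(35) → 48
combine s3(46), 48 → 94
combine s4(56), s5(70) → 126
combine s7(75), 94 → 169
combine 126, 169 → 295
s4's leaf is at depth 2, giving a 2-bit codeword.

2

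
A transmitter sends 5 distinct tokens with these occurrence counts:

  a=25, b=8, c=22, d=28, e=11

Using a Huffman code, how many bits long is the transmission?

Build the Huffman tree bottom-up:
combine b(8), e(11) → 19
combine 19, c(22) → 41
combine a(25), d(28) → 53
combine 41, 53 → 94
The encoded length is the sum of every internal node's weight: 19 + 41 + 53 + 94 = 207 bits.

207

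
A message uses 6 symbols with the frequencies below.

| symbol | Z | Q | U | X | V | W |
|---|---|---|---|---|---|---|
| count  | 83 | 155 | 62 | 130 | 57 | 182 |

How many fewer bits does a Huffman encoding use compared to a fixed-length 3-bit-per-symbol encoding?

Fixed-length: 3 bits × 669 symbols = 2007 bits.
Huffman merges:
combine V(57), U(62) → 119
combine Z(83), 119 → 202
combine X(130), Q(155) → 285
combine W(182), 202 → 384
combine 285, 384 → 669
Huffman total = 119 + 202 + 285 + 384 + 669 = 1659 bits.
Saving = 2007 − 1659 = 348 bits.

348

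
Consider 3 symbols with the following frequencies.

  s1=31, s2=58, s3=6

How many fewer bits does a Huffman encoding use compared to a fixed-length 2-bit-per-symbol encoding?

58

Fixed-length: 2 bits × 95 symbols = 190 bits.
Huffman merges:
s3(6) + s1(31) → 37
37 + s2(58) → 95
Huffman total = 37 + 95 = 132 bits.
Saving = 190 − 132 = 58 bits.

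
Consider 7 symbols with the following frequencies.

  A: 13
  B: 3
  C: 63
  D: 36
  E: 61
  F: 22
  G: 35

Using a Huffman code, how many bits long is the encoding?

Greedily combine the two least-frequent nodes:
merge B(3) and A(13): 16
merge 16 and F(22): 38
merge G(35) and D(36): 71
merge 38 and E(61): 99
merge C(63) and 71: 134
merge 99 and 134: 233
Each symbol's bit-cost is frequency × depth; summing gives 591 bits (equivalently 16 + 38 + 71 + 99 + 134 + 233).

591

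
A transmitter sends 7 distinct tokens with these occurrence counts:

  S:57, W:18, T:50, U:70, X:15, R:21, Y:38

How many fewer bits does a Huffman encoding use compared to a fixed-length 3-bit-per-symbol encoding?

Fixed-length: 3 bits × 269 symbols = 807 bits.
Huffman merges:
merge X(15) and W(18): 33
merge R(21) and 33: 54
merge Y(38) and T(50): 88
merge 54 and S(57): 111
merge U(70) and 88: 158
merge 111 and 158: 269
Huffman total = 33 + 54 + 88 + 111 + 158 + 269 = 713 bits.
Saving = 807 − 713 = 94 bits.

94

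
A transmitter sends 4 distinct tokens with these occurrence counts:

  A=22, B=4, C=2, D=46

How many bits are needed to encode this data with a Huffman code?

108

Merge the two smallest weights repeatedly:
combine C(2), B(4) → 6
combine 6, A(22) → 28
combine 28, D(46) → 74
The encoded length is the sum of every internal node's weight: 6 + 28 + 74 = 108 bits.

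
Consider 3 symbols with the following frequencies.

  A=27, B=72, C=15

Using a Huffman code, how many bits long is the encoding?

156

Greedily combine the two least-frequent nodes:
merge C(15) and A(27): 42
merge 42 and B(72): 114
The encoded length is the sum of every internal node's weight: 42 + 114 = 156 bits.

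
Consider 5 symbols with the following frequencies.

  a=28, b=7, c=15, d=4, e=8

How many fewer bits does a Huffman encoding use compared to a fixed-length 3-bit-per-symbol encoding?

60

Fixed-length: 3 bits × 62 symbols = 186 bits.
Huffman merges:
d(4) + b(7) → 11
e(8) + 11 → 19
c(15) + 19 → 34
a(28) + 34 → 62
Huffman total = 11 + 19 + 34 + 62 = 126 bits.
Saving = 186 − 126 = 60 bits.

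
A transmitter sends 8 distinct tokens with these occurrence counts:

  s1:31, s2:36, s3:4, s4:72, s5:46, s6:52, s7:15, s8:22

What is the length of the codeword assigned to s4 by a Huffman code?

2

Huffman merges, smallest pair first:
s3(4) + s7(15) → 19
19 + s8(22) → 41
s1(31) + s2(36) → 67
41 + s5(46) → 87
s6(52) + 67 → 119
s4(72) + 87 → 159
119 + 159 → 278
The subtree containing s4 is merged 2 times, so code length = 2.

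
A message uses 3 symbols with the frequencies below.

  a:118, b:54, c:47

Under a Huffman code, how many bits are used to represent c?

2

Repeatedly merge the two smallest:
merge c(47) and b(54): 101
merge 101 and a(118): 219
c's leaf is at depth 2, giving a 2-bit codeword.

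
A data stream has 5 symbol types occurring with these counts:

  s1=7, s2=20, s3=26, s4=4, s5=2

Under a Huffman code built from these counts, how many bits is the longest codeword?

4

Merge the two lowest-weight nodes at each step:
s5(2) + s4(4) → 6
6 + s1(7) → 13
13 + s2(20) → 33
s3(26) + 33 → 59
The rarest symbols sit at the bottom; the longest codeword is 4 bits.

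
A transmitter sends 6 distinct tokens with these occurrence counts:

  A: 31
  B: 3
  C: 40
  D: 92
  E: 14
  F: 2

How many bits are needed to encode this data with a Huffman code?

346

Build the Huffman tree bottom-up:
merge F(2) and B(3): 5
merge 5 and E(14): 19
merge 19 and A(31): 50
merge C(40) and 50: 90
merge 90 and D(92): 182
The encoded length is the sum of every internal node's weight: 5 + 19 + 50 + 90 + 182 = 346 bits.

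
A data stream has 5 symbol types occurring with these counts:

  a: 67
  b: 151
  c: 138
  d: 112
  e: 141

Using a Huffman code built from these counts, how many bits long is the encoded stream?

1397

Greedily combine the two least-frequent nodes:
combine a(67), d(112) → 179
combine c(138), e(141) → 279
combine b(151), 179 → 330
combine 279, 330 → 609
Total encoded bits = sum of merged weights = 179 + 279 + 330 + 609 = 1397.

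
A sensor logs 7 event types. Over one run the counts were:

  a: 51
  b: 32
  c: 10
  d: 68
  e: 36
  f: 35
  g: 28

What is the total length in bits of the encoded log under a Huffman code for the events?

699

Greedily combine the two least-frequent nodes:
combine c(10), g(28) → 38
combine b(32), f(35) → 67
combine e(36), 38 → 74
combine a(51), 67 → 118
combine d(68), 74 → 142
combine 118, 142 → 260
The encoded length is the sum of every internal node's weight: 38 + 67 + 74 + 118 + 142 + 260 = 699 bits.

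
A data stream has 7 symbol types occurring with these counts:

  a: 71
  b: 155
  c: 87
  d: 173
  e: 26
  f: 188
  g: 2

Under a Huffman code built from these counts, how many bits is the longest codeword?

Merge the two lowest-weight nodes at each step:
merge g(2) and e(26): 28
merge 28 and a(71): 99
merge c(87) and 99: 186
merge b(155) and d(173): 328
merge 186 and f(188): 374
merge 328 and 374: 702
The first pair merged (g, e) ends up deepest, at depth 5.

5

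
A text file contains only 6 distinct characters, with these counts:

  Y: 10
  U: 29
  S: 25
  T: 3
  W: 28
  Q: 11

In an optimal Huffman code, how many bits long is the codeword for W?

Build the tree from the bottom:
merge T(3) and Y(10): 13
merge Q(11) and 13: 24
merge 24 and S(25): 49
merge W(28) and U(29): 57
merge 49 and 57: 106
W's leaf is at depth 2, giving a 2-bit codeword.

2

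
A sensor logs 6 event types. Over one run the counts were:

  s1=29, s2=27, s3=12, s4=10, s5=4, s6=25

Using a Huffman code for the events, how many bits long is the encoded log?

254

Build the Huffman tree bottom-up:
s5(4) + s4(10) → 14
s3(12) + 14 → 26
s6(25) + 26 → 51
s2(27) + s1(29) → 56
51 + 56 → 107
Total encoded bits = sum of merged weights = 14 + 26 + 51 + 56 + 107 = 254.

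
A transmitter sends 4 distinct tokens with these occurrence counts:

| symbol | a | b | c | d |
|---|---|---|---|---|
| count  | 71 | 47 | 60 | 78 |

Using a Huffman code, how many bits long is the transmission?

512

Build the Huffman tree bottom-up:
b(47) + c(60) → 107
a(71) + d(78) → 149
107 + 149 → 256
Total encoded bits = sum of merged weights = 107 + 149 + 256 = 512.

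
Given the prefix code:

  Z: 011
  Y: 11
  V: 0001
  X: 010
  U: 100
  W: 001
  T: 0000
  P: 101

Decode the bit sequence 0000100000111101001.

Read left to right; each codeword is recognised as soon as it completes (prefix code):
  0000→T | 100→U | 0001→V | 11→Y | 101→P | 001→W
Decoded message: TUVYPW

TUVYPW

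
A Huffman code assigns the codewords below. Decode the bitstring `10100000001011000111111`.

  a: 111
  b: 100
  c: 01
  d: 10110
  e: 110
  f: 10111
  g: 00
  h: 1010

hgggdgaa

Read left to right; each codeword is recognised as soon as it completes (prefix code):
  1010→h | 00→g | 00→g | 00→g | 10110→d | 00→g | 111→a | 111→a
Decoded message: hgggdgaa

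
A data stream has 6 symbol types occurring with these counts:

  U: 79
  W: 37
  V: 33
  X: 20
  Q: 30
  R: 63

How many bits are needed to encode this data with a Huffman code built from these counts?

Greedily combine the two least-frequent nodes:
combine X(20), Q(30) → 50
combine V(33), W(37) → 70
combine 50, R(63) → 113
combine 70, U(79) → 149
combine 113, 149 → 262
The encoded length is the sum of every internal node's weight: 50 + 70 + 113 + 149 + 262 = 644 bits.

644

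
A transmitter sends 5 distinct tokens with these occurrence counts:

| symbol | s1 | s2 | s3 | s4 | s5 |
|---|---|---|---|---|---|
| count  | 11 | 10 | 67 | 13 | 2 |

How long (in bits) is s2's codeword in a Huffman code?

4

Build the tree from the bottom:
combine s5(2), s2(10) → 12
combine s1(11), 12 → 23
combine s4(13), 23 → 36
combine 36, s3(67) → 103
The subtree containing s2 is merged 4 times, so code length = 4.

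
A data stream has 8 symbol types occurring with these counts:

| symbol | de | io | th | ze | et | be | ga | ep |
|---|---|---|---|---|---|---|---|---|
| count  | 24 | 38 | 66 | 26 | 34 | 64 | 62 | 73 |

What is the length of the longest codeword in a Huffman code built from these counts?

4

Merge the two lowest-weight nodes at each step:
combine de(24), ze(26) → 50
combine et(34), io(38) → 72
combine 50, ga(62) → 112
combine be(64), th(66) → 130
combine 72, ep(73) → 145
combine 112, 130 → 242
combine 145, 242 → 387
The first pair merged (de, ze) ends up deepest, at depth 4.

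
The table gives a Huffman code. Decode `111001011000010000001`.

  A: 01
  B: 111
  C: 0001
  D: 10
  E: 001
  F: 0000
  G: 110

Read left to right; each codeword is recognised as soon as it completes (prefix code):
  111→B | 001→E | 01→A | 10→D | 0001→C | 0000→F | 001→E
Decoded message: BEADCFE

BEADCFE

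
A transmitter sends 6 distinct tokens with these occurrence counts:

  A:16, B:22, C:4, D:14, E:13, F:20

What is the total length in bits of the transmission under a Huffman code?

Greedily combine the two least-frequent nodes:
combine C(4), E(13) → 17
combine D(14), A(16) → 30
combine 17, F(20) → 37
combine B(22), 30 → 52
combine 37, 52 → 89
Each symbol's bit-cost is frequency × depth; summing gives 225 bits (equivalently 17 + 30 + 37 + 52 + 89).

225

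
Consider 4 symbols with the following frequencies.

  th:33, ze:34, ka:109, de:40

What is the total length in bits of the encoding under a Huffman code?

390

Greedily combine the two least-frequent nodes:
merge th(33) and ze(34): 67
merge de(40) and 67: 107
merge 107 and ka(109): 216
Total encoded bits = sum of merged weights = 67 + 107 + 216 = 390.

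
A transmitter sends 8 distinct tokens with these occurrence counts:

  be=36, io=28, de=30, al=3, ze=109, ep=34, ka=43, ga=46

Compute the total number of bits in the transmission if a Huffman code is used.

909

Merge the two smallest weights repeatedly:
combine al(3), io(28) → 31
combine de(30), 31 → 61
combine ep(34), be(36) → 70
combine ka(43), ga(46) → 89
combine 61, 70 → 131
combine 89, ze(109) → 198
combine 131, 198 → 329
The encoded length is the sum of every internal node's weight: 31 + 61 + 70 + 89 + 131 + 198 + 329 = 909 bits.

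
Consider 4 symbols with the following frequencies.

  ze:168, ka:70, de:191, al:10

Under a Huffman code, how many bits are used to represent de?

Build the tree from the bottom:
al(10) + ka(70) → 80
80 + ze(168) → 248
de(191) + 248 → 439
de sits one level below the root: a 1-bit codeword.

1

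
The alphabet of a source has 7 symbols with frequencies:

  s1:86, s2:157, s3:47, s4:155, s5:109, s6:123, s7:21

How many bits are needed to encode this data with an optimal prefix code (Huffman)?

Build the Huffman tree bottom-up:
combine s7(21), s3(47) → 68
combine 68, s1(86) → 154
combine s5(109), s6(123) → 232
combine 154, s4(155) → 309
combine s2(157), 232 → 389
combine 309, 389 → 698
The encoded length is the sum of every internal node's weight: 68 + 154 + 232 + 309 + 389 + 698 = 1850 bits.

1850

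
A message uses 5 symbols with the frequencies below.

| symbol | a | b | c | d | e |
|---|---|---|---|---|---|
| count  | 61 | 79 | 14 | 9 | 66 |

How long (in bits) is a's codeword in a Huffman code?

Repeatedly merge the two smallest:
merge d(9) and c(14): 23
merge 23 and a(61): 84
merge e(66) and b(79): 145
merge 84 and 145: 229
The subtree containing a is merged 2 times, so code length = 2.

2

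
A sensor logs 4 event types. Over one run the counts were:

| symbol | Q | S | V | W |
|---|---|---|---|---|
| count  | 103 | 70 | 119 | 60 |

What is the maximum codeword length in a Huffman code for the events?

2

Merge the two lowest-weight nodes at each step:
merge W(60) and S(70): 130
merge Q(103) and V(119): 222
merge 130 and 222: 352
The first pair merged (W, S) ends up deepest, at depth 2.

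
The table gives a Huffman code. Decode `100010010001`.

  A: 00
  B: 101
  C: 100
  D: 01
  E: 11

CDACD

Read left to right; each codeword is recognised as soon as it completes (prefix code):
  100→C | 01→D | 00→A | 100→C | 01→D
Decoded message: CDACD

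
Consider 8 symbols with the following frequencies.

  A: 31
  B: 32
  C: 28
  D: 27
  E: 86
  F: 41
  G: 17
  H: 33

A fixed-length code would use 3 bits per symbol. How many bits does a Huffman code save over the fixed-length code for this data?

42

Fixed-length: 3 bits × 295 symbols = 885 bits.
Huffman merges:
G(17) + D(27) → 44
C(28) + A(31) → 59
B(32) + H(33) → 65
F(41) + 44 → 85
59 + 65 → 124
85 + E(86) → 171
124 + 171 → 295
Huffman total = 44 + 59 + 65 + 85 + 124 + 171 + 295 = 843 bits.
Saving = 885 − 843 = 42 bits.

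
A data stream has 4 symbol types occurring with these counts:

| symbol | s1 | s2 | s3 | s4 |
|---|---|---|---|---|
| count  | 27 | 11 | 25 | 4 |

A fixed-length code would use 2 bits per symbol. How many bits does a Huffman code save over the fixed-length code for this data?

12

Fixed-length: 2 bits × 67 symbols = 134 bits.
Huffman merges:
s4(4) + s2(11) → 15
15 + s3(25) → 40
s1(27) + 40 → 67
Huffman total = 15 + 40 + 67 = 122 bits.
Saving = 134 − 122 = 12 bits.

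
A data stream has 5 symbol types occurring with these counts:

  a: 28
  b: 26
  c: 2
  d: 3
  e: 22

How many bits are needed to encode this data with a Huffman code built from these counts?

Build the Huffman tree bottom-up:
c(2) + d(3) → 5
5 + e(22) → 27
b(26) + 27 → 53
a(28) + 53 → 81
Each symbol's bit-cost is frequency × depth; summing gives 166 bits (equivalently 5 + 27 + 53 + 81).

166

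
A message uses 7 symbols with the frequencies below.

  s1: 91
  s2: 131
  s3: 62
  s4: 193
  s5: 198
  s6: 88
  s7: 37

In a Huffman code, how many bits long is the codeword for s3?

4

Build the tree from the bottom:
combine s7(37), s3(62) → 99
combine s6(88), s1(91) → 179
combine 99, s2(131) → 230
combine 179, s4(193) → 372
combine s5(198), 230 → 428
combine 372, 428 → 800
s3 sits 4 levels below the root, so its codeword is 4 bits.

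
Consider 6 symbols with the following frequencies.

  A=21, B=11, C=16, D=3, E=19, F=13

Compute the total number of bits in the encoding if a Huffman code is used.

Greedily combine the two least-frequent nodes:
combine D(3), B(11) → 14
combine F(13), 14 → 27
combine C(16), E(19) → 35
combine A(21), 27 → 48
combine 35, 48 → 83
Each symbol's bit-cost is frequency × depth; summing gives 207 bits (equivalently 14 + 27 + 35 + 48 + 83).

207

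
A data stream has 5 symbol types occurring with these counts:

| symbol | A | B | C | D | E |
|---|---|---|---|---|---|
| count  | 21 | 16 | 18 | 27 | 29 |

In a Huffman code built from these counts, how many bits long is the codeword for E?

2

Huffman merges, smallest pair first:
merge B(16) and C(18): 34
merge A(21) and D(27): 48
merge E(29) and 34: 63
merge 48 and 63: 111
E's leaf is at depth 2, giving a 2-bit codeword.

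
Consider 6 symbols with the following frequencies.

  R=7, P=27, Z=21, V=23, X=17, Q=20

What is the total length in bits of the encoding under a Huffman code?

Greedily combine the two least-frequent nodes:
combine R(7), X(17) → 24
combine Q(20), Z(21) → 41
combine V(23), 24 → 47
combine P(27), 41 → 68
combine 47, 68 → 115
Each symbol's bit-cost is frequency × depth; summing gives 295 bits (equivalently 24 + 41 + 47 + 68 + 115).

295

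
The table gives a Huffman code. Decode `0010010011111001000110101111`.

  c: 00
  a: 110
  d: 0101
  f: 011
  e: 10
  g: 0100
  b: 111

Read left to right; each codeword is recognised as soon as it completes (prefix code):
  00→c | 10→e | 0100→g | 111→b | 110→a | 0100→g | 011→f | 0101→d | 111→b
Decoded message: cegbagfdb

cegbagfdb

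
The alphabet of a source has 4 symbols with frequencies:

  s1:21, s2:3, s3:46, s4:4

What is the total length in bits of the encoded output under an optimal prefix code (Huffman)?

Merge the two smallest weights repeatedly:
combine s2(3), s4(4) → 7
combine 7, s1(21) → 28
combine 28, s3(46) → 74
The encoded length is the sum of every internal node's weight: 7 + 28 + 74 = 109 bits.

109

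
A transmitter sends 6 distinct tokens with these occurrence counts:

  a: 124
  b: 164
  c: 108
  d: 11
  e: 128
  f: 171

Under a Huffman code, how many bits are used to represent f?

Repeatedly merge the two smallest:
d(11) + c(108) → 119
119 + a(124) → 243
e(128) + b(164) → 292
f(171) + 243 → 414
292 + 414 → 706
f sits 2 levels below the root, so its codeword is 2 bits.

2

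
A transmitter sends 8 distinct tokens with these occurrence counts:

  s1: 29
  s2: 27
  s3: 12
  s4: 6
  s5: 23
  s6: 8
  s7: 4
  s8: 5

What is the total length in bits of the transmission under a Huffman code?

Greedily combine the two least-frequent nodes:
combine s7(4), s8(5) → 9
combine s4(6), s6(8) → 14
combine 9, s3(12) → 21
combine 14, 21 → 35
combine s5(23), s2(27) → 50
combine s1(29), 35 → 64
combine 50, 64 → 114
Each symbol's bit-cost is frequency × depth; summing gives 307 bits (equivalently 9 + 14 + 21 + 35 + 50 + 64 + 114).

307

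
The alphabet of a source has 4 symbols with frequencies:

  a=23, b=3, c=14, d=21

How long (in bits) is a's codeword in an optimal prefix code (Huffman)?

1

Build the tree from the bottom:
b(3) + c(14) → 17
17 + d(21) → 38
a(23) + 38 → 61
a is a child of the root — depth 1, so its codeword is a single bit.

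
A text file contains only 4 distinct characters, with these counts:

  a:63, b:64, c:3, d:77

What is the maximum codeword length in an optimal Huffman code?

Merge the two lowest-weight nodes at each step:
merge c(3) and a(63): 66
merge b(64) and 66: 130
merge d(77) and 130: 207
The rarest symbols sit at the bottom; the longest codeword is 3 bits.

3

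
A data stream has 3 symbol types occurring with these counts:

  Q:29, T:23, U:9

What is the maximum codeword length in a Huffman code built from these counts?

Merge the two lowest-weight nodes at each step:
combine U(9), T(23) → 32
combine Q(29), 32 → 61
The first pair merged (U, T) ends up deepest, at depth 2.

2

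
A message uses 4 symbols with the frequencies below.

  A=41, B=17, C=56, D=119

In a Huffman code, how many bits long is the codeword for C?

Build the tree from the bottom:
merge B(17) and A(41): 58
merge C(56) and 58: 114
merge 114 and D(119): 233
The subtree containing C is merged 2 times, so code length = 2.

2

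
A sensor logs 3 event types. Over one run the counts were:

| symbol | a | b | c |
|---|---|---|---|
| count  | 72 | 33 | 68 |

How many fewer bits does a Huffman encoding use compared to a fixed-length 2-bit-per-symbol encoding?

Fixed-length: 2 bits × 173 symbols = 346 bits.
Huffman merges:
combine b(33), c(68) → 101
combine a(72), 101 → 173
Huffman total = 101 + 173 = 274 bits.
Saving = 346 − 274 = 72 bits.

72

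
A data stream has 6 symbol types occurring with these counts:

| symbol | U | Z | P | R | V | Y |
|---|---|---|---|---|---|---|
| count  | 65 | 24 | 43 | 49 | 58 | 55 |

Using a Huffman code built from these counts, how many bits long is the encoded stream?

Merge the two smallest weights repeatedly:
merge Z(24) and P(43): 67
merge R(49) and Y(55): 104
merge V(58) and U(65): 123
merge 67 and 104: 171
merge 123 and 171: 294
The encoded length is the sum of every internal node's weight: 67 + 104 + 123 + 171 + 294 = 759 bits.

759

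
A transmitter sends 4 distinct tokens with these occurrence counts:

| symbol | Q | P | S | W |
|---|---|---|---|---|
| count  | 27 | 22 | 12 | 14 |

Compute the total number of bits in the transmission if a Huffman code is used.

149

Greedily combine the two least-frequent nodes:
S(12) + W(14) → 26
P(22) + 26 → 48
Q(27) + 48 → 75
Each symbol's bit-cost is frequency × depth; summing gives 149 bits (equivalently 26 + 48 + 75).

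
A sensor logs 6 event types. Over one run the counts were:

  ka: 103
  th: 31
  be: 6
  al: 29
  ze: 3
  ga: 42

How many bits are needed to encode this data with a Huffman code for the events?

Build the Huffman tree bottom-up:
ze(3) + be(6) → 9
9 + al(29) → 38
th(31) + 38 → 69
ga(42) + 69 → 111
ka(103) + 111 → 214
Total encoded bits = sum of merged weights = 9 + 38 + 69 + 111 + 214 = 441.

441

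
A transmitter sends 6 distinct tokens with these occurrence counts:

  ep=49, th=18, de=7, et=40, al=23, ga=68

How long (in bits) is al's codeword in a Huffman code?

Repeatedly merge the two smallest:
combine de(7), th(18) → 25
combine al(23), 25 → 48
combine et(40), 48 → 88
combine ep(49), ga(68) → 117
combine 88, 117 → 205
The subtree containing al is merged 3 times, so code length = 3.

3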